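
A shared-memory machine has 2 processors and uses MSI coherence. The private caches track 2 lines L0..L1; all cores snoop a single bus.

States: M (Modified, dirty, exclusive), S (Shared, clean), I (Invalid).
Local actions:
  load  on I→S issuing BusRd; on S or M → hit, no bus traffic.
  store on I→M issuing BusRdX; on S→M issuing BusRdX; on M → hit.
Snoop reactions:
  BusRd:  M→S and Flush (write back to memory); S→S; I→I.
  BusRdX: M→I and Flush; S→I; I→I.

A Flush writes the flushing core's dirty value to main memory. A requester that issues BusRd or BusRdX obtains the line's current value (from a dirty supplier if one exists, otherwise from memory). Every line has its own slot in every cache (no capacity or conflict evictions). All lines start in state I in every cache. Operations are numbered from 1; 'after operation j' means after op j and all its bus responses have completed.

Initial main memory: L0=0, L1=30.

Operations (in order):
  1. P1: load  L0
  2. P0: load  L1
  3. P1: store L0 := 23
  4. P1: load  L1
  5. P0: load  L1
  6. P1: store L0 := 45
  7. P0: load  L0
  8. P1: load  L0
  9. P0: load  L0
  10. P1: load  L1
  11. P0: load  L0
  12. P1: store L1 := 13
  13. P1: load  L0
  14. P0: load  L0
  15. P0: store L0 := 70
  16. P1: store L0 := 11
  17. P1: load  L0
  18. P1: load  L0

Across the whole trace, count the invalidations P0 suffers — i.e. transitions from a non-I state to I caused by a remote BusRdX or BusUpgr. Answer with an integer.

invalidations = 2

  op1 P1: load  L0 → I/S on L0; bus BusRd; mem=0
  op2 P0: load  L1 → S/I on L1; bus BusRd; mem=30
  op3 P1: store L0 := 23 → I/M on L0; bus BusRdX; mem=0
  op4 P1: load  L1 → S/S on L1; bus BusRd; mem=30
  op5 P0: load  L1 → S/S on L1; bus (none); mem=30
  op6 P1: store L0 := 45 → I/M on L0; bus (none); mem=0
  op7 P0: load  L0 → S/S on L0; bus BusRd Flush; mem=45
  op8 P1: load  L0 → S/S on L0; bus (none); mem=45
  op9 P0: load  L0 → S/S on L0; bus (none); mem=45
  op10 P1: load  L1 → S/S on L1; bus (none); mem=30
  op11 P0: load  L0 → S/S on L0; bus (none); mem=45
  op12 P1: store L1 := 13 → I/M on L1; bus BusRdX; mem=30
  op13 P1: load  L0 → S/S on L0; bus (none); mem=45
  op14 P0: load  L0 → S/S on L0; bus (none); mem=45
  op15 P0: store L0 := 70 → M/I on L0; bus BusRdX; mem=45
  op16 P1: store L0 := 11 → I/M on L0; bus BusRdX Flush; mem=70
  op17 P1: load  L0 → I/M on L0; bus (none); mem=70
  op18 P1: load  L0 → I/M on L0; bus (none); mem=70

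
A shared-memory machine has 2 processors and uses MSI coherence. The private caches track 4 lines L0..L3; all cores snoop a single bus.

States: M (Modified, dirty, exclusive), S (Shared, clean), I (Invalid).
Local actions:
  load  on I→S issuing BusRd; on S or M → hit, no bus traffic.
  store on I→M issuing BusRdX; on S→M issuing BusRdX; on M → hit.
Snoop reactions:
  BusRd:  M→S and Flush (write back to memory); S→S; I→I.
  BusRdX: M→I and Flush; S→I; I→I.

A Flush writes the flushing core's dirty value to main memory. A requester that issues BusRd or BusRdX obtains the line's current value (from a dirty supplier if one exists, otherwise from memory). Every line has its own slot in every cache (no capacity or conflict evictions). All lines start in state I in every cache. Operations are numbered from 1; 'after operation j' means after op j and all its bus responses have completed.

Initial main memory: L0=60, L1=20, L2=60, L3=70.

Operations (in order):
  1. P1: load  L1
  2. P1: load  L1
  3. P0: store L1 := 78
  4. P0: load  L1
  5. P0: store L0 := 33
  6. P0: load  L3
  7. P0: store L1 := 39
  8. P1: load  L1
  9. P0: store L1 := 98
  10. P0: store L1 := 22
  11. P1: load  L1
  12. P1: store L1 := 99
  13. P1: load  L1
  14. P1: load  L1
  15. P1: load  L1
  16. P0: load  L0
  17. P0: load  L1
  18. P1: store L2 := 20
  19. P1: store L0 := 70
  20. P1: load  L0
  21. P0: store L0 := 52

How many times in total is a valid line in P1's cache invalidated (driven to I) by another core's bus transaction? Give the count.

  op1 P1: load  L1 → I/S on L1; bus BusRd; mem=20
  op2 P1: load  L1 → I/S on L1; bus (none); mem=20
  op3 P0: store L1 := 78 → M/I on L1; bus BusRdX; mem=20
  op4 P0: load  L1 → M/I on L1; bus (none); mem=20
  op5 P0: store L0 := 33 → M/I on L0; bus BusRdX; mem=60
  op6 P0: load  L3 → S/I on L3; bus BusRd; mem=70
  op7 P0: store L1 := 39 → M/I on L1; bus (none); mem=20
  op8 P1: load  L1 → S/S on L1; bus BusRd Flush; mem=39
  op9 P0: store L1 := 98 → M/I on L1; bus BusRdX; mem=39
  op10 P0: store L1 := 22 → M/I on L1; bus (none); mem=39
  op11 P1: load  L1 → S/S on L1; bus BusRd Flush; mem=22
  op12 P1: store L1 := 99 → I/M on L1; bus BusRdX; mem=22
  op13 P1: load  L1 → I/M on L1; bus (none); mem=22
  op14 P1: load  L1 → I/M on L1; bus (none); mem=22
  op15 P1: load  L1 → I/M on L1; bus (none); mem=22
  op16 P0: load  L0 → M/I on L0; bus (none); mem=60
  op17 P0: load  L1 → S/S on L1; bus BusRd Flush; mem=99
  op18 P1: store L2 := 20 → I/M on L2; bus BusRdX; mem=60
  op19 P1: store L0 := 70 → I/M on L0; bus BusRdX Flush; mem=33
  op20 P1: load  L0 → I/M on L0; bus (none); mem=33
  op21 P0: store L0 := 52 → M/I on L0; bus BusRdX Flush; mem=70

invalidations = 3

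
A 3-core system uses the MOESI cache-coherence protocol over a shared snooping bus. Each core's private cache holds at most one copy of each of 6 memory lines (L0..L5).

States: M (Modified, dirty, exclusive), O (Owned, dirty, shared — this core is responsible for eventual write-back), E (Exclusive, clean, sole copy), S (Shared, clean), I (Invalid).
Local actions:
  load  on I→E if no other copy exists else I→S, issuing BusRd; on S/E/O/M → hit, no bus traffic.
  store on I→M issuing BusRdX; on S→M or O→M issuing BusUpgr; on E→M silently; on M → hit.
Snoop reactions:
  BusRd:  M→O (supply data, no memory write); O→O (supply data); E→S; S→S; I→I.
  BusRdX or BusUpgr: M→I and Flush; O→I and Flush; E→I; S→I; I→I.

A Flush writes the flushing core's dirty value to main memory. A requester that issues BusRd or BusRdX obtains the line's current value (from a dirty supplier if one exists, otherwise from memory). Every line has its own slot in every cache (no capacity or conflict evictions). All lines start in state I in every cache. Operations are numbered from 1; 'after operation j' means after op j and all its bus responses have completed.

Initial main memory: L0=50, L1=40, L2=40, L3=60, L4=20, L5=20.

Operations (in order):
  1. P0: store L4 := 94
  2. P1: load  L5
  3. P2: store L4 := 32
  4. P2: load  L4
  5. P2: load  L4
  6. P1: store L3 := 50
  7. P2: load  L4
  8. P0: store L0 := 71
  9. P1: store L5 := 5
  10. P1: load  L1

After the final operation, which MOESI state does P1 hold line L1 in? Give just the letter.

1. P0: store L4 := 94  bus=[BusRdX]  L4: P0=M P1=I P2=I  mem[L4]=20
2. P1: load  L5  bus=[BusRd]  L5: P0=I P1=E P2=I  mem[L5]=20
3. P2: store L4 := 32  bus=[BusRdX,Flush]  L4: P0=I P1=I P2=M  mem[L4]=94
4. P2: load  L4  bus=[-]  L4: P0=I P1=I P2=M  mem[L4]=94
5. P2: load  L4  bus=[-]  L4: P0=I P1=I P2=M  mem[L4]=94
6. P1: store L3 := 50  bus=[BusRdX]  L3: P0=I P1=M P2=I  mem[L3]=60
7. P2: load  L4  bus=[-]  L4: P0=I P1=I P2=M  mem[L4]=94
8. P0: store L0 := 71  bus=[BusRdX]  L0: P0=M P1=I P2=I  mem[L0]=50
9. P1: store L5 := 5  bus=[-]  L5: P0=I P1=M P2=I  mem[L5]=20
10. P1: load  L1  bus=[BusRd]  L1: P0=I P1=E P2=I  mem[L1]=40

state = E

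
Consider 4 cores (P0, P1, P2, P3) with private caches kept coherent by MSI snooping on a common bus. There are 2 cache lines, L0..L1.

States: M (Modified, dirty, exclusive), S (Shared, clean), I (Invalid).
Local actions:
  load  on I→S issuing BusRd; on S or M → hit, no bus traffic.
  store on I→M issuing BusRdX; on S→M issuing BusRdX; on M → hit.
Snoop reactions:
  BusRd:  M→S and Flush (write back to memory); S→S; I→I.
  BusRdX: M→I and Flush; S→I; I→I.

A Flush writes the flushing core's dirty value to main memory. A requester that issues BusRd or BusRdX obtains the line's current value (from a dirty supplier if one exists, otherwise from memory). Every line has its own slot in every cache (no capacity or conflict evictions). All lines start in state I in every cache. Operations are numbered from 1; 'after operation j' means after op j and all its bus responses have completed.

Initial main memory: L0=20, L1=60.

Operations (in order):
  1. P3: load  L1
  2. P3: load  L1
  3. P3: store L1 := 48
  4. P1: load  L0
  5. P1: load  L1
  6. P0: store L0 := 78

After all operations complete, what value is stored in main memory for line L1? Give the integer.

[1] P3: load  L1 | P0:I, P1:I, P2:I, P3:S(60) | bus: BusRd
[2] P3: load  L1 | P0:I, P1:I, P2:I, P3:S(60) | bus: none
[3] P3: store L1 := 48 | P0:I, P1:I, P2:I, P3:M(48) | bus: BusRdX
[4] P1: load  L0 | P0:I, P1:S(20), P2:I, P3:I | bus: BusRd
[5] P1: load  L1 | P0:I, P1:S(48), P2:I, P3:S(48) | bus: BusRd,Flush
[6] P0: store L0 := 78 | P0:M(78), P1:I, P2:I, P3:I | bus: BusRdX

memory[L1] = 48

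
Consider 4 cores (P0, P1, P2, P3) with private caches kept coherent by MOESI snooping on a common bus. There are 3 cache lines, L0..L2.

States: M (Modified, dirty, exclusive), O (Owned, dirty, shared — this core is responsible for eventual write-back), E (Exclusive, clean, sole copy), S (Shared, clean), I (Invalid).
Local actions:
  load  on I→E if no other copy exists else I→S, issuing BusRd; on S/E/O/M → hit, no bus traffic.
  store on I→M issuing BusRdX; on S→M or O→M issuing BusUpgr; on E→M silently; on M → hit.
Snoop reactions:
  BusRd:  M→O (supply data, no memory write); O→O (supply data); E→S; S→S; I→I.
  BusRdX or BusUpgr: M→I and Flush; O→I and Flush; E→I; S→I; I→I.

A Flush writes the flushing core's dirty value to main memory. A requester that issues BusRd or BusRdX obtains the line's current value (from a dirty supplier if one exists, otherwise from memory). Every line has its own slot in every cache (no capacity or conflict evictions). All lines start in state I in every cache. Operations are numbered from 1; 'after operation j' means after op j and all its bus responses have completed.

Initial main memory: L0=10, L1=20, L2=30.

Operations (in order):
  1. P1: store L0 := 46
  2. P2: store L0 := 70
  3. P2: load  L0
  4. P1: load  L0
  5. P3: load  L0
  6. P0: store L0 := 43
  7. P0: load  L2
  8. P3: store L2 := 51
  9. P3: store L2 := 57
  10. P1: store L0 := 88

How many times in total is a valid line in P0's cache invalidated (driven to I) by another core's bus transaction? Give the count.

invalidations = 2

  op1 P1: store L0 := 46 → I/M/I/I on L0; bus BusRdX; mem=10
  op2 P2: store L0 := 70 → I/I/M/I on L0; bus BusRdX Flush; mem=46
  op3 P2: load  L0 → I/I/M/I on L0; bus (none); mem=46
  op4 P1: load  L0 → I/S/O/I on L0; bus BusRd; mem=46
  op5 P3: load  L0 → I/S/O/S on L0; bus BusRd; mem=46
  op6 P0: store L0 := 43 → M/I/I/I on L0; bus BusRdX Flush; mem=70
  op7 P0: load  L2 → E/I/I/I on L2; bus BusRd; mem=30
  op8 P3: store L2 := 51 → I/I/I/M on L2; bus BusRdX; mem=30
  op9 P3: store L2 := 57 → I/I/I/M on L2; bus (none); mem=30
  op10 P1: store L0 := 88 → I/M/I/I on L0; bus BusRdX Flush; mem=43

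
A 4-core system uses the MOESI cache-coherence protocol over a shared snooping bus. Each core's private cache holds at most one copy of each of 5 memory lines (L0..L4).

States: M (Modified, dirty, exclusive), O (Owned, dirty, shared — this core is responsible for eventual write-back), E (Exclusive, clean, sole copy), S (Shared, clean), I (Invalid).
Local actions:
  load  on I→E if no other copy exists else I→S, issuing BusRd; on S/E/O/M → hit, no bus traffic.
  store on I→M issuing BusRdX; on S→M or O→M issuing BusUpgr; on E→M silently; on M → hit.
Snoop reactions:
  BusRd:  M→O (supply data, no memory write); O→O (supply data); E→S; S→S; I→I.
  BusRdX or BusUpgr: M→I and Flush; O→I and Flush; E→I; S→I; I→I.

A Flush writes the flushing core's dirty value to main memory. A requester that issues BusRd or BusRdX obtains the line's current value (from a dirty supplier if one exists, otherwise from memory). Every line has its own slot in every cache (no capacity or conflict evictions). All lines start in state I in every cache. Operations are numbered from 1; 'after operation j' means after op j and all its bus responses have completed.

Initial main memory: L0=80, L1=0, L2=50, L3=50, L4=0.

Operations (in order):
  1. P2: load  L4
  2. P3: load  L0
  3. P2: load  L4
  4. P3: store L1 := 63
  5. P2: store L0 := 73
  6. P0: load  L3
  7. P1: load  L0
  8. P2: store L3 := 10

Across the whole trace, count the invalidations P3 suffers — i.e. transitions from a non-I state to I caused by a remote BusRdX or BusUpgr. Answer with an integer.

1. P2: load  L4  bus=[BusRd]  L4: P0=I P1=I P2=E P3=I  mem[L4]=0
2. P3: load  L0  bus=[BusRd]  L0: P0=I P1=I P2=I P3=E  mem[L0]=80
3. P2: load  L4  bus=[-]  L4: P0=I P1=I P2=E P3=I  mem[L4]=0
4. P3: store L1 := 63  bus=[BusRdX]  L1: P0=I P1=I P2=I P3=M  mem[L1]=0
5. P2: store L0 := 73  bus=[BusRdX]  L0: P0=I P1=I P2=M P3=I  mem[L0]=80
6. P0: load  L3  bus=[BusRd]  L3: P0=E P1=I P2=I P3=I  mem[L3]=50
7. P1: load  L0  bus=[BusRd]  L0: P0=I P1=S P2=O P3=I  mem[L0]=80
8. P2: store L3 := 10  bus=[BusRdX]  L3: P0=I P1=I P2=M P3=I  mem[L3]=50

invalidations = 1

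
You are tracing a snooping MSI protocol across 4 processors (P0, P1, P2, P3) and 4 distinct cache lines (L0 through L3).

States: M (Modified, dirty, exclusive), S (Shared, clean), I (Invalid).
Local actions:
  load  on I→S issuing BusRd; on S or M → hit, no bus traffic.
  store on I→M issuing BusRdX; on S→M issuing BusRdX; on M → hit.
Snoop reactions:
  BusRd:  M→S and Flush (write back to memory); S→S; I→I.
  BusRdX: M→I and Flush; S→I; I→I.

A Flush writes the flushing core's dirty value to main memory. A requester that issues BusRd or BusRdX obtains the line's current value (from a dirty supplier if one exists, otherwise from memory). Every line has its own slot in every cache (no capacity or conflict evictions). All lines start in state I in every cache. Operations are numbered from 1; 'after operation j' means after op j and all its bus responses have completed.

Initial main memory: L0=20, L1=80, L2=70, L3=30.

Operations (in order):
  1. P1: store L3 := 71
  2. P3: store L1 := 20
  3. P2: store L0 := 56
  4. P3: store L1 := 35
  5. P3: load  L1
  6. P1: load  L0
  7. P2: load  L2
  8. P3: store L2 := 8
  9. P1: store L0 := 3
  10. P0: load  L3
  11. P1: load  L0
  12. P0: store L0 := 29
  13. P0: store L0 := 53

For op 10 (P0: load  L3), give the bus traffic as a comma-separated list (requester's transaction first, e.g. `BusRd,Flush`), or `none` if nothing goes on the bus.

[1] P1: store L3 := 71 | P0:I, P1:M(71), P2:I, P3:I | bus: BusRdX
[2] P3: store L1 := 20 | P0:I, P1:I, P2:I, P3:M(20) | bus: BusRdX
[3] P2: store L0 := 56 | P0:I, P1:I, P2:M(56), P3:I | bus: BusRdX
[4] P3: store L1 := 35 | P0:I, P1:I, P2:I, P3:M(35) | bus: none
[5] P3: load  L1 | P0:I, P1:I, P2:I, P3:M(35) | bus: none
[6] P1: load  L0 | P0:I, P1:S(56), P2:S(56), P3:I | bus: BusRd,Flush
[7] P2: load  L2 | P0:I, P1:I, P2:S(70), P3:I | bus: BusRd
[8] P3: store L2 := 8 | P0:I, P1:I, P2:I, P3:M(8) | bus: BusRdX
[9] P1: store L0 := 3 | P0:I, P1:M(3), P2:I, P3:I | bus: BusRdX
[10] P0: load  L3 | P0:S(71), P1:S(71), P2:I, P3:I | bus: BusRd,Flush
[11] P1: load  L0 | P0:I, P1:M(3), P2:I, P3:I | bus: none
[12] P0: store L0 := 29 | P0:M(29), P1:I, P2:I, P3:I | bus: BusRdX,Flush
[13] P0: store L0 := 53 | P0:M(53), P1:I, P2:I, P3:I | bus: none

bus = BusRd,Flush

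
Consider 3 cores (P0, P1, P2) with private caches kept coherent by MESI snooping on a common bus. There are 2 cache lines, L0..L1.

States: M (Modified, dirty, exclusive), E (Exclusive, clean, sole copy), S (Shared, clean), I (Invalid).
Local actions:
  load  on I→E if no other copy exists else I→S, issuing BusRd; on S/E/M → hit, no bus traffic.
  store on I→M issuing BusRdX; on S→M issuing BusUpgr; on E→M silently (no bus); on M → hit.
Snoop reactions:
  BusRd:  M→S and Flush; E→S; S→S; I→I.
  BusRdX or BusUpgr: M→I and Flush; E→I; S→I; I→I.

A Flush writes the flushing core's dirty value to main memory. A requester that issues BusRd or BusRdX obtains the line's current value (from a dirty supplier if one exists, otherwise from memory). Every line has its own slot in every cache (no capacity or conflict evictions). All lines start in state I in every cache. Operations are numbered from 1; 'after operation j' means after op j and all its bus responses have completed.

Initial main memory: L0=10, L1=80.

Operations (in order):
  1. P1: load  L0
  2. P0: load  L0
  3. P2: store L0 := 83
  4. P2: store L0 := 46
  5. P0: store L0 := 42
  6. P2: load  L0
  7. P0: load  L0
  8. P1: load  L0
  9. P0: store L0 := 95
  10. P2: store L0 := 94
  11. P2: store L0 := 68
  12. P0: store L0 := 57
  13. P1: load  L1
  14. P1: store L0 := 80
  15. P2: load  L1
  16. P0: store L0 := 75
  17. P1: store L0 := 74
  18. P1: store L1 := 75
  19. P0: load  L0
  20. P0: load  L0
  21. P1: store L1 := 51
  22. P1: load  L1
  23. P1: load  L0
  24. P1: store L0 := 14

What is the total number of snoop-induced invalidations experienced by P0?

[1] P1: load  L0 | P0:I, P1:E(10), P2:I | bus: BusRd
[2] P0: load  L0 | P0:S(10), P1:S(10), P2:I | bus: BusRd
[3] P2: store L0 := 83 | P0:I, P1:I, P2:M(83) | bus: BusRdX
[4] P2: store L0 := 46 | P0:I, P1:I, P2:M(46) | bus: none
[5] P0: store L0 := 42 | P0:M(42), P1:I, P2:I | bus: BusRdX,Flush
[6] P2: load  L0 | P0:S(42), P1:I, P2:S(42) | bus: BusRd,Flush
[7] P0: load  L0 | P0:S(42), P1:I, P2:S(42) | bus: none
[8] P1: load  L0 | P0:S(42), P1:S(42), P2:S(42) | bus: BusRd
[9] P0: store L0 := 95 | P0:M(95), P1:I, P2:I | bus: BusUpgr
[10] P2: store L0 := 94 | P0:I, P1:I, P2:M(94) | bus: BusRdX,Flush
[11] P2: store L0 := 68 | P0:I, P1:I, P2:M(68) | bus: none
[12] P0: store L0 := 57 | P0:M(57), P1:I, P2:I | bus: BusRdX,Flush
[13] P1: load  L1 | P0:I, P1:E(80), P2:I | bus: BusRd
[14] P1: store L0 := 80 | P0:I, P1:M(80), P2:I | bus: BusRdX,Flush
[15] P2: load  L1 | P0:I, P1:S(80), P2:S(80) | bus: BusRd
[16] P0: store L0 := 75 | P0:M(75), P1:I, P2:I | bus: BusRdX,Flush
[17] P1: store L0 := 74 | P0:I, P1:M(74), P2:I | bus: BusRdX,Flush
[18] P1: store L1 := 75 | P0:I, P1:M(75), P2:I | bus: BusUpgr
[19] P0: load  L0 | P0:S(74), P1:S(74), P2:I | bus: BusRd,Flush
[20] P0: load  L0 | P0:S(74), P1:S(74), P2:I | bus: none
[21] P1: store L1 := 51 | P0:I, P1:M(51), P2:I | bus: none
[22] P1: load  L1 | P0:I, P1:M(51), P2:I | bus: none
[23] P1: load  L0 | P0:S(74), P1:S(74), P2:I | bus: none
[24] P1: store L0 := 14 | P0:I, P1:M(14), P2:I | bus: BusUpgr

invalidations = 5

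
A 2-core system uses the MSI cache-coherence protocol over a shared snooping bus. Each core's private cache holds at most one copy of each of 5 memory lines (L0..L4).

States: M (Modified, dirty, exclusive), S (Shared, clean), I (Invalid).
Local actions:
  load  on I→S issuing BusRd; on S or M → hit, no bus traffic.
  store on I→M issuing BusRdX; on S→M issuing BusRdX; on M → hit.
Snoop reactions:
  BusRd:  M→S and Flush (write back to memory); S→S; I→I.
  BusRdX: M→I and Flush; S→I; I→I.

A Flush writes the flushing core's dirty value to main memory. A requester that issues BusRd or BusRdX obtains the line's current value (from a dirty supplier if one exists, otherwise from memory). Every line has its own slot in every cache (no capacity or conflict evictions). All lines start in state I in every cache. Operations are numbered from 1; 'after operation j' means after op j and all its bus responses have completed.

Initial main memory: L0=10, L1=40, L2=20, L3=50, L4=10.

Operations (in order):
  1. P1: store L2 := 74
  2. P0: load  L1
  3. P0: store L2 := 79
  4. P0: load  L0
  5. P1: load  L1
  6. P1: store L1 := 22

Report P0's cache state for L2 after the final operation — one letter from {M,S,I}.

1. P1: store L2 := 74  bus=[BusRdX]  L2: P0=I P1=M  mem[L2]=20
2. P0: load  L1  bus=[BusRd]  L1: P0=S P1=I  mem[L1]=40
3. P0: store L2 := 79  bus=[BusRdX,Flush]  L2: P0=M P1=I  mem[L2]=74
4. P0: load  L0  bus=[BusRd]  L0: P0=S P1=I  mem[L0]=10
5. P1: load  L1  bus=[BusRd]  L1: P0=S P1=S  mem[L1]=40
6. P1: store L1 := 22  bus=[BusRdX]  L1: P0=I P1=M  mem[L1]=40

state = M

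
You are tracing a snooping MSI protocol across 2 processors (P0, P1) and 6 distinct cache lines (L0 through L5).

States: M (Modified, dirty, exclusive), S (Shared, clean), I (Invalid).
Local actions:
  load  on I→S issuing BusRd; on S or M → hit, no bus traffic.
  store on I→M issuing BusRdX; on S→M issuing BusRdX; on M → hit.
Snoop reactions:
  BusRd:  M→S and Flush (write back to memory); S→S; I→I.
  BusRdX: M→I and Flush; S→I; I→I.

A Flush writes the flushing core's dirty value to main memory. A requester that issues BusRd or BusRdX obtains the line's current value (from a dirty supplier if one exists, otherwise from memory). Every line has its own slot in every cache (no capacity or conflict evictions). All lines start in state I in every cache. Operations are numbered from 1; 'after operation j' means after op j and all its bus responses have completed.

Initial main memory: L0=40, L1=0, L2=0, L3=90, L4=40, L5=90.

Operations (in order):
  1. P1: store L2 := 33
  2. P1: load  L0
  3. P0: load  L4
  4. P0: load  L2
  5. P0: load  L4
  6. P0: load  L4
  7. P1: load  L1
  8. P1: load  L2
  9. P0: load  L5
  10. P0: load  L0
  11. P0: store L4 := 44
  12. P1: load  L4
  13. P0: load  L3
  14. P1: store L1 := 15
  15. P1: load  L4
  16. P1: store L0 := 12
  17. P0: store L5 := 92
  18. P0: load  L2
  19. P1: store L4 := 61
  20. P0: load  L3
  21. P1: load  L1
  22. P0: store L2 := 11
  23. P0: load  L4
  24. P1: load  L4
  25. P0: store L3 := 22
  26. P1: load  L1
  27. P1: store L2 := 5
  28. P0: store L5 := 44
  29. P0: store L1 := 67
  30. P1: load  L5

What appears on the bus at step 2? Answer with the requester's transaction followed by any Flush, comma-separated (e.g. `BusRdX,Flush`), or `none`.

bus = BusRd

  op1 P1: store L2 := 33 → I/M on L2; bus BusRdX; mem=0
  op2 P1: load  L0 → I/S on L0; bus BusRd; mem=40
  op3 P0: load  L4 → S/I on L4; bus BusRd; mem=40
  op4 P0: load  L2 → S/S on L2; bus BusRd Flush; mem=33
  op5 P0: load  L4 → S/I on L4; bus (none); mem=40
  op6 P0: load  L4 → S/I on L4; bus (none); mem=40
  op7 P1: load  L1 → I/S on L1; bus BusRd; mem=0
  op8 P1: load  L2 → S/S on L2; bus (none); mem=33
  op9 P0: load  L5 → S/I on L5; bus BusRd; mem=90
  op10 P0: load  L0 → S/S on L0; bus BusRd; mem=40
  op11 P0: store L4 := 44 → M/I on L4; bus BusRdX; mem=40
  op12 P1: load  L4 → S/S on L4; bus BusRd Flush; mem=44
  op13 P0: load  L3 → S/I on L3; bus BusRd; mem=90
  op14 P1: store L1 := 15 → I/M on L1; bus BusRdX; mem=0
  op15 P1: load  L4 → S/S on L4; bus (none); mem=44
  op16 P1: store L0 := 12 → I/M on L0; bus BusRdX; mem=40
  op17 P0: store L5 := 92 → M/I on L5; bus BusRdX; mem=90
  op18 P0: load  L2 → S/S on L2; bus (none); mem=33
  op19 P1: store L4 := 61 → I/M on L4; bus BusRdX; mem=44
  op20 P0: load  L3 → S/I on L3; bus (none); mem=90
  op21 P1: load  L1 → I/M on L1; bus (none); mem=0
  op22 P0: store L2 := 11 → M/I on L2; bus BusRdX; mem=33
  op23 P0: load  L4 → S/S on L4; bus BusRd Flush; mem=61
  op24 P1: load  L4 → S/S on L4; bus (none); mem=61
  op25 P0: store L3 := 22 → M/I on L3; bus BusRdX; mem=90
  op26 P1: load  L1 → I/M on L1; bus (none); mem=0
  op27 P1: store L2 := 5 → I/M on L2; bus BusRdX Flush; mem=11
  op28 P0: store L5 := 44 → M/I on L5; bus (none); mem=90
  op29 P0: store L1 := 67 → M/I on L1; bus BusRdX Flush; mem=15
  op30 P1: load  L5 → S/S on L5; bus BusRd Flush; mem=44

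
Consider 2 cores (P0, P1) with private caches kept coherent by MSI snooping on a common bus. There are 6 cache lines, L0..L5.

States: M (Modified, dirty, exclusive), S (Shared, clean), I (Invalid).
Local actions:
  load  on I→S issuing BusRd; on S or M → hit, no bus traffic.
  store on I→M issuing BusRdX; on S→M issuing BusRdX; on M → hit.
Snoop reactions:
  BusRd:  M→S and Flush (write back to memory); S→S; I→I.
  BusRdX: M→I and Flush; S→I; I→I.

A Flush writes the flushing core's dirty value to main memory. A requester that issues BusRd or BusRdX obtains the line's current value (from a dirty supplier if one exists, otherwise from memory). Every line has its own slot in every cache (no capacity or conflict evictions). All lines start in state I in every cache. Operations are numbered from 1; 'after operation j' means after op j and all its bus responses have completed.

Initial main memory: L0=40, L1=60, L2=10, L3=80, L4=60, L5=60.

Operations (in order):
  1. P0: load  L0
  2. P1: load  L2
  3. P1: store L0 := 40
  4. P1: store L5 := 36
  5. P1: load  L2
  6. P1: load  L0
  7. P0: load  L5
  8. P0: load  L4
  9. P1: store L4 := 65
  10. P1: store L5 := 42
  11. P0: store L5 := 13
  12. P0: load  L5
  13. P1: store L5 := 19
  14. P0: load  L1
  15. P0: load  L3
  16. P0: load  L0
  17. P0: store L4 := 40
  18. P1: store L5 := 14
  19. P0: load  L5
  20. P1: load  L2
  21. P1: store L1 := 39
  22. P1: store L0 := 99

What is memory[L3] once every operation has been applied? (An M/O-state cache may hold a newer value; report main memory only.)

memory[L3] = 80

  op1 P0: load  L0 → S/I on L0; bus BusRd; mem=40
  op2 P1: load  L2 → I/S on L2; bus BusRd; mem=10
  op3 P1: store L0 := 40 → I/M on L0; bus BusRdX; mem=40
  op4 P1: store L5 := 36 → I/M on L5; bus BusRdX; mem=60
  op5 P1: load  L2 → I/S on L2; bus (none); mem=10
  op6 P1: load  L0 → I/M on L0; bus (none); mem=40
  op7 P0: load  L5 → S/S on L5; bus BusRd Flush; mem=36
  op8 P0: load  L4 → S/I on L4; bus BusRd; mem=60
  op9 P1: store L4 := 65 → I/M on L4; bus BusRdX; mem=60
  op10 P1: store L5 := 42 → I/M on L5; bus BusRdX; mem=36
  op11 P0: store L5 := 13 → M/I on L5; bus BusRdX Flush; mem=42
  op12 P0: load  L5 → M/I on L5; bus (none); mem=42
  op13 P1: store L5 := 19 → I/M on L5; bus BusRdX Flush; mem=13
  op14 P0: load  L1 → S/I on L1; bus BusRd; mem=60
  op15 P0: load  L3 → S/I on L3; bus BusRd; mem=80
  op16 P0: load  L0 → S/S on L0; bus BusRd Flush; mem=40
  op17 P0: store L4 := 40 → M/I on L4; bus BusRdX Flush; mem=65
  op18 P1: store L5 := 14 → I/M on L5; bus (none); mem=13
  op19 P0: load  L5 → S/S on L5; bus BusRd Flush; mem=14
  op20 P1: load  L2 → I/S on L2; bus (none); mem=10
  op21 P1: store L1 := 39 → I/M on L1; bus BusRdX; mem=60
  op22 P1: store L0 := 99 → I/M on L0; bus BusRdX; mem=40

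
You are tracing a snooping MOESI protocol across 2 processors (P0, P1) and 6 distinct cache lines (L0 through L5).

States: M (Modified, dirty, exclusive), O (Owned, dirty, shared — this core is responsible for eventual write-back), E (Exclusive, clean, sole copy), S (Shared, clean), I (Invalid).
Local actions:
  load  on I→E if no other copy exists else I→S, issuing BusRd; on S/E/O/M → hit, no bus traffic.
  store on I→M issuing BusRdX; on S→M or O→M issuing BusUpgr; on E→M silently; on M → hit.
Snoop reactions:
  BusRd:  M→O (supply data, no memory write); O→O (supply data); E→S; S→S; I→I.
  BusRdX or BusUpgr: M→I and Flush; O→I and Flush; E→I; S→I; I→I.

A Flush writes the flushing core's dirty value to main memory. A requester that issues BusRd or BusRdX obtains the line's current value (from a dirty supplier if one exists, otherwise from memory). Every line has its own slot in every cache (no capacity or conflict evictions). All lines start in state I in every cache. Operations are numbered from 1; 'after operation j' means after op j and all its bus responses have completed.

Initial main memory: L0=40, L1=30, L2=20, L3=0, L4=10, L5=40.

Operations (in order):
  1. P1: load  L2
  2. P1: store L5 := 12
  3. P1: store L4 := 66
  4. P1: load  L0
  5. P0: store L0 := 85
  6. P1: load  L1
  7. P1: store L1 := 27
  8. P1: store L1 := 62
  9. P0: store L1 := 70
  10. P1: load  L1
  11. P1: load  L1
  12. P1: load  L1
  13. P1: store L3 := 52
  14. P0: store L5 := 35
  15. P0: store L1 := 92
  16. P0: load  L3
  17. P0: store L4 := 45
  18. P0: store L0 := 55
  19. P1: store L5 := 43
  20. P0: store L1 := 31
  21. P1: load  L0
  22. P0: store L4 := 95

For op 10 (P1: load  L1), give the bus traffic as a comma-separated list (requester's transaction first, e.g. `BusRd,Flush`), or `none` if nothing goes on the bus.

bus = BusRd

step 1: P1: load  L2  ⟶  IE  (L2)  txn=BusRd  M[L2]=20
step 2: P1: store L5 := 12  ⟶  IM  (L5)  txn=BusRdX  M[L5]=40
step 3: P1: store L4 := 66  ⟶  IM  (L4)  txn=BusRdX  M[L4]=10
step 4: P1: load  L0  ⟶  IE  (L0)  txn=BusRd  M[L0]=40
step 5: P0: store L0 := 85  ⟶  MI  (L0)  txn=BusRdX  M[L0]=40
step 6: P1: load  L1  ⟶  IE  (L1)  txn=BusRd  M[L1]=30
step 7: P1: store L1 := 27  ⟶  IM  (L1)  txn=∅  M[L1]=30
step 8: P1: store L1 := 62  ⟶  IM  (L1)  txn=∅  M[L1]=30
step 9: P0: store L1 := 70  ⟶  MI  (L1)  txn=BusRdX+Flush  M[L1]=62
step 10: P1: load  L1  ⟶  OS  (L1)  txn=BusRd  M[L1]=62
step 11: P1: load  L1  ⟶  OS  (L1)  txn=∅  M[L1]=62
step 12: P1: load  L1  ⟶  OS  (L1)  txn=∅  M[L1]=62
step 13: P1: store L3 := 52  ⟶  IM  (L3)  txn=BusRdX  M[L3]=0
step 14: P0: store L5 := 35  ⟶  MI  (L5)  txn=BusRdX+Flush  M[L5]=12
step 15: P0: store L1 := 92  ⟶  MI  (L1)  txn=BusUpgr  M[L1]=62
step 16: P0: load  L3  ⟶  SO  (L3)  txn=BusRd  M[L3]=0
step 17: P0: store L4 := 45  ⟶  MI  (L4)  txn=BusRdX+Flush  M[L4]=66
step 18: P0: store L0 := 55  ⟶  MI  (L0)  txn=∅  M[L0]=40
step 19: P1: store L5 := 43  ⟶  IM  (L5)  txn=BusRdX+Flush  M[L5]=35
step 20: P0: store L1 := 31  ⟶  MI  (L1)  txn=∅  M[L1]=62
step 21: P1: load  L0  ⟶  OS  (L0)  txn=BusRd  M[L0]=40
step 22: P0: store L4 := 95  ⟶  MI  (L4)  txn=∅  M[L4]=66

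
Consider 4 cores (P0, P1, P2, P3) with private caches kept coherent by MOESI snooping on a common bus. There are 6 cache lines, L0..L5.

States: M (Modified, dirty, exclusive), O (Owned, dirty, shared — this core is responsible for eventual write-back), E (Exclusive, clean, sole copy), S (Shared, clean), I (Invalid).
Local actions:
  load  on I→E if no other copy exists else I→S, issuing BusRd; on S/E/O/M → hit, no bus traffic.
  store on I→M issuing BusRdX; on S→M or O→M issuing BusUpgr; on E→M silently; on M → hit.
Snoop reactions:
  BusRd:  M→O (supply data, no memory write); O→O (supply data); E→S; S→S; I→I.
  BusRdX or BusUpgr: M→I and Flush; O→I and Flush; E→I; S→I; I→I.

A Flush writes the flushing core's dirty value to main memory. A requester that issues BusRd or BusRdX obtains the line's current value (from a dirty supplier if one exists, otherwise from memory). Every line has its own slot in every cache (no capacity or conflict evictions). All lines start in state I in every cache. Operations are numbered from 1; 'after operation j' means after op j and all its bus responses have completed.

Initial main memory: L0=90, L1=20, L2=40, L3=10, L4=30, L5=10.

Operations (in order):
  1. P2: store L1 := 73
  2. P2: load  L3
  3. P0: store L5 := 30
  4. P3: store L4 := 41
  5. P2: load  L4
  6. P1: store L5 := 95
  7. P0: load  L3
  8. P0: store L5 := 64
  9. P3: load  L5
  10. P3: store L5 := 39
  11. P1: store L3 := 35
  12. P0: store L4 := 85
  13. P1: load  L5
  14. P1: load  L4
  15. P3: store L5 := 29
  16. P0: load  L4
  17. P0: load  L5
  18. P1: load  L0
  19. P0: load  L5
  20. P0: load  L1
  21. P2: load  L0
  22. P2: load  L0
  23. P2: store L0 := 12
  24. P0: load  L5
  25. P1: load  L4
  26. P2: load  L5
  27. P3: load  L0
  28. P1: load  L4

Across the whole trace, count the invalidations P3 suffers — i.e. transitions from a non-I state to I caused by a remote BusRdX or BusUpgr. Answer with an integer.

[1] P2: store L1 := 73 | P0:I, P1:I, P2:M(73), P3:I | bus: BusRdX
[2] P2: load  L3 | P0:I, P1:I, P2:E(10), P3:I | bus: BusRd
[3] P0: store L5 := 30 | P0:M(30), P1:I, P2:I, P3:I | bus: BusRdX
[4] P3: store L4 := 41 | P0:I, P1:I, P2:I, P3:M(41) | bus: BusRdX
[5] P2: load  L4 | P0:I, P1:I, P2:S(41), P3:O(41) | bus: BusRd
[6] P1: store L5 := 95 | P0:I, P1:M(95), P2:I, P3:I | bus: BusRdX,Flush
[7] P0: load  L3 | P0:S(10), P1:I, P2:S(10), P3:I | bus: BusRd
[8] P0: store L5 := 64 | P0:M(64), P1:I, P2:I, P3:I | bus: BusRdX,Flush
[9] P3: load  L5 | P0:O(64), P1:I, P2:I, P3:S(64) | bus: BusRd
[10] P3: store L5 := 39 | P0:I, P1:I, P2:I, P3:M(39) | bus: BusUpgr,Flush
[11] P1: store L3 := 35 | P0:I, P1:M(35), P2:I, P3:I | bus: BusRdX
[12] P0: store L4 := 85 | P0:M(85), P1:I, P2:I, P3:I | bus: BusRdX,Flush
[13] P1: load  L5 | P0:I, P1:S(39), P2:I, P3:O(39) | bus: BusRd
[14] P1: load  L4 | P0:O(85), P1:S(85), P2:I, P3:I | bus: BusRd
[15] P3: store L5 := 29 | P0:I, P1:I, P2:I, P3:M(29) | bus: BusUpgr
[16] P0: load  L4 | P0:O(85), P1:S(85), P2:I, P3:I | bus: none
[17] P0: load  L5 | P0:S(29), P1:I, P2:I, P3:O(29) | bus: BusRd
[18] P1: load  L0 | P0:I, P1:E(90), P2:I, P3:I | bus: BusRd
[19] P0: load  L5 | P0:S(29), P1:I, P2:I, P3:O(29) | bus: none
[20] P0: load  L1 | P0:S(73), P1:I, P2:O(73), P3:I | bus: BusRd
[21] P2: load  L0 | P0:I, P1:S(90), P2:S(90), P3:I | bus: BusRd
[22] P2: load  L0 | P0:I, P1:S(90), P2:S(90), P3:I | bus: none
[23] P2: store L0 := 12 | P0:I, P1:I, P2:M(12), P3:I | bus: BusUpgr
[24] P0: load  L5 | P0:S(29), P1:I, P2:I, P3:O(29) | bus: none
[25] P1: load  L4 | P0:O(85), P1:S(85), P2:I, P3:I | bus: none
[26] P2: load  L5 | P0:S(29), P1:I, P2:S(29), P3:O(29) | bus: BusRd
[27] P3: load  L0 | P0:I, P1:I, P2:O(12), P3:S(12) | bus: BusRd
[28] P1: load  L4 | P0:O(85), P1:S(85), P2:I, P3:I | bus: none

invalidations = 1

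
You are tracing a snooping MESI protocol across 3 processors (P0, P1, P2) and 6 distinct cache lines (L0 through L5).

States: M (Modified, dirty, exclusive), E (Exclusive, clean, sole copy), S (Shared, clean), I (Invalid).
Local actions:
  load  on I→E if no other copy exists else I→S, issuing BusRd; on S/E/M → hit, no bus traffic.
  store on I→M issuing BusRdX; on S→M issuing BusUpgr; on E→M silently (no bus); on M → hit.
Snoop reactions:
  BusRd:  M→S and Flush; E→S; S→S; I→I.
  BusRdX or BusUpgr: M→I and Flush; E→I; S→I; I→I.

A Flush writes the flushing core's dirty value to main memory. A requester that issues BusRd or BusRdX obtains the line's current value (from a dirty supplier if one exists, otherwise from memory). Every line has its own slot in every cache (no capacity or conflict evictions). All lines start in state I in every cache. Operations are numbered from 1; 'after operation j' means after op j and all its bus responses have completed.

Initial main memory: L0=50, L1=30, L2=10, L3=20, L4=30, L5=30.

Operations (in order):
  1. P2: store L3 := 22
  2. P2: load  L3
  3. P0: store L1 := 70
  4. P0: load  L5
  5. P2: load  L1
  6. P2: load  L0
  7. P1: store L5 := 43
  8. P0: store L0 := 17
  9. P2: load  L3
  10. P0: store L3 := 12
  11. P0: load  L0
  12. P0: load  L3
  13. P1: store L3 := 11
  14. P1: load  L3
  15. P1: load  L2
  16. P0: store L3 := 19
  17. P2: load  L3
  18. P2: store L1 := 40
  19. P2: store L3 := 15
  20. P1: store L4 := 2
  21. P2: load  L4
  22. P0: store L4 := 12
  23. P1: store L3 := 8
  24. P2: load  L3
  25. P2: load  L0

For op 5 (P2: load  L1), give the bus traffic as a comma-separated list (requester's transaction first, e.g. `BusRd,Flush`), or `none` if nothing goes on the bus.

  op1 P2: store L3 := 22 → I/I/M on L3; bus BusRdX; mem=20
  op2 P2: load  L3 → I/I/M on L3; bus (none); mem=20
  op3 P0: store L1 := 70 → M/I/I on L1; bus BusRdX; mem=30
  op4 P0: load  L5 → E/I/I on L5; bus BusRd; mem=30
  op5 P2: load  L1 → S/I/S on L1; bus BusRd Flush; mem=70
  op6 P2: load  L0 → I/I/E on L0; bus BusRd; mem=50
  op7 P1: store L5 := 43 → I/M/I on L5; bus BusRdX; mem=30
  op8 P0: store L0 := 17 → M/I/I on L0; bus BusRdX; mem=50
  op9 P2: load  L3 → I/I/M on L3; bus (none); mem=20
  op10 P0: store L3 := 12 → M/I/I on L3; bus BusRdX Flush; mem=22
  op11 P0: load  L0 → M/I/I on L0; bus (none); mem=50
  op12 P0: load  L3 → M/I/I on L3; bus (none); mem=22
  op13 P1: store L3 := 11 → I/M/I on L3; bus BusRdX Flush; mem=12
  op14 P1: load  L3 → I/M/I on L3; bus (none); mem=12
  op15 P1: load  L2 → I/E/I on L2; bus BusRd; mem=10
  op16 P0: store L3 := 19 → M/I/I on L3; bus BusRdX Flush; mem=11
  op17 P2: load  L3 → S/I/S on L3; bus BusRd Flush; mem=19
  op18 P2: store L1 := 40 → I/I/M on L1; bus BusUpgr; mem=70
  op19 P2: store L3 := 15 → I/I/M on L3; bus BusUpgr; mem=19
  op20 P1: store L4 := 2 → I/M/I on L4; bus BusRdX; mem=30
  op21 P2: load  L4 → I/S/S on L4; bus BusRd Flush; mem=2
  op22 P0: store L4 := 12 → M/I/I on L4; bus BusRdX; mem=2
  op23 P1: store L3 := 8 → I/M/I on L3; bus BusRdX Flush; mem=15
  op24 P2: load  L3 → I/S/S on L3; bus BusRd Flush; mem=8
  op25 P2: load  L0 → S/I/S on L0; bus BusRd Flush; mem=17

bus = BusRd,Flush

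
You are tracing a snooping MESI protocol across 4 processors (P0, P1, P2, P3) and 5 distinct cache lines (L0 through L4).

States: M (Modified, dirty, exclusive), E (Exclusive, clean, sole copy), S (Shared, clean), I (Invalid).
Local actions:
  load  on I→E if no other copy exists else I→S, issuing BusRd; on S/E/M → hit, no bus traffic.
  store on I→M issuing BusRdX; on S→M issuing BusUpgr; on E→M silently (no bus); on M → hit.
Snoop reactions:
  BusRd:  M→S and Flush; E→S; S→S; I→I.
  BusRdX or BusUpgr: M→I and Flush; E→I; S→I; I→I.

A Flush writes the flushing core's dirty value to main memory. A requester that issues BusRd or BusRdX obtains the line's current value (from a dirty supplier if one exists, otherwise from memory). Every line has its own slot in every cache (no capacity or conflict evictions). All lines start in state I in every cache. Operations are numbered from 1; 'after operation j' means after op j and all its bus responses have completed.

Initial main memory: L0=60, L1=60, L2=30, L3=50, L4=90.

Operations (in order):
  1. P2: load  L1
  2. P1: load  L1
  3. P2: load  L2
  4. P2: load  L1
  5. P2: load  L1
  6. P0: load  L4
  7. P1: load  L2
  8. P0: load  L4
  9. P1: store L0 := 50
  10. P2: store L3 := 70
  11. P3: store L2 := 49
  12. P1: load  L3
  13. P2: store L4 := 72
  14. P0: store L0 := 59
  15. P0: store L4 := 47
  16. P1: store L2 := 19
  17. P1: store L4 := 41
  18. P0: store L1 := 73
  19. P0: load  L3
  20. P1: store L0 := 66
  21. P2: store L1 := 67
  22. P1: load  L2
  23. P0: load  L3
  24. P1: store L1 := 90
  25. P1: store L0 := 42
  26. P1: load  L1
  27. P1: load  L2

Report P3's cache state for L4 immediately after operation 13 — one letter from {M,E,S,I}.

  op1 P2: load  L1 → I/I/E/I on L1; bus BusRd; mem=60
  op2 P1: load  L1 → I/S/S/I on L1; bus BusRd; mem=60
  op3 P2: load  L2 → I/I/E/I on L2; bus BusRd; mem=30
  op4 P2: load  L1 → I/S/S/I on L1; bus (none); mem=60
  op5 P2: load  L1 → I/S/S/I on L1; bus (none); mem=60
  op6 P0: load  L4 → E/I/I/I on L4; bus BusRd; mem=90
  op7 P1: load  L2 → I/S/S/I on L2; bus BusRd; mem=30
  op8 P0: load  L4 → E/I/I/I on L4; bus (none); mem=90
  op9 P1: store L0 := 50 → I/M/I/I on L0; bus BusRdX; mem=60
  op10 P2: store L3 := 70 → I/I/M/I on L3; bus BusRdX; mem=50
  op11 P3: store L2 := 49 → I/I/I/M on L2; bus BusRdX; mem=30
  op12 P1: load  L3 → I/S/S/I on L3; bus BusRd Flush; mem=70
  op13 P2: store L4 := 72 → I/I/M/I on L4; bus BusRdX; mem=90
  op14 P0: store L0 := 59 → M/I/I/I on L0; bus BusRdX Flush; mem=50
  op15 P0: store L4 := 47 → M/I/I/I on L4; bus BusRdX Flush; mem=72
  op16 P1: store L2 := 19 → I/M/I/I on L2; bus BusRdX Flush; mem=49
  op17 P1: store L4 := 41 → I/M/I/I on L4; bus BusRdX Flush; mem=47
  op18 P0: store L1 := 73 → M/I/I/I on L1; bus BusRdX; mem=60
  op19 P0: load  L3 → S/S/S/I on L3; bus BusRd; mem=70
  op20 P1: store L0 := 66 → I/M/I/I on L0; bus BusRdX Flush; mem=59
  op21 P2: store L1 := 67 → I/I/M/I on L1; bus BusRdX Flush; mem=73
  op22 P1: load  L2 → I/M/I/I on L2; bus (none); mem=49
  op23 P0: load  L3 → S/S/S/I on L3; bus (none); mem=70
  op24 P1: store L1 := 90 → I/M/I/I on L1; bus BusRdX Flush; mem=67
  op25 P1: store L0 := 42 → I/M/I/I on L0; bus (none); mem=59
  op26 P1: load  L1 → I/M/I/I on L1; bus (none); mem=67
  op27 P1: load  L2 → I/M/I/I on L2; bus (none); mem=49

state = I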